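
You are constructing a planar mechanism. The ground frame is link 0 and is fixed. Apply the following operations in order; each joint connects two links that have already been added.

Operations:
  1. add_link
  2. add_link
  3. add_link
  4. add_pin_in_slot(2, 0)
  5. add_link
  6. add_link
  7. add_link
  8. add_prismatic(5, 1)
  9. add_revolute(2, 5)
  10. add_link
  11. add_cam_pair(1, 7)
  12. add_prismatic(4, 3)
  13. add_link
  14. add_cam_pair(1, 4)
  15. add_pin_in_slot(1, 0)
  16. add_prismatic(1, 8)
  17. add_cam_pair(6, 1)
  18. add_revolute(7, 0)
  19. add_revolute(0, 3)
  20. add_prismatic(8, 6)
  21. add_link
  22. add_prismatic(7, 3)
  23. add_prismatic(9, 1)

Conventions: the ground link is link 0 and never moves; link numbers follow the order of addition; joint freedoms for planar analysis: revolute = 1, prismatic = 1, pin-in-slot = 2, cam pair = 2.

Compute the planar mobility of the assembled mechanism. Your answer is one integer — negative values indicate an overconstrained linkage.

(L,J1,J2)=(1,0,0); link0 fixed
link1: (2,0,0)
link2: (3,0,0)
link3: (4,0,0)
PS 2-0 [J2]: (4,0,1)
link4: (5,0,1)
link5: (6,0,1)
link6: (7,0,1)
P 5-1 [J1]: (7,1,1)
R 2-5 [J1]: (7,2,1)
link7: (8,2,1)
C 1-7 [J2]: (8,2,2)
P 4-3 [J1]: (8,3,2)
link8: (9,3,2)
C 1-4 [J2]: (9,3,3)
PS 1-0 [J2]: (9,3,4)
P 1-8 [J1]: (9,4,4)
C 6-1 [J2]: (9,4,5)
R 7-0 [J1]: (9,5,5)
R 0-3 [J1]: (9,6,5)
P 8-6 [J1]: (9,7,5)
link9: (10,7,5)
P 7-3 [J1]: (10,8,5)
P 9-1 [J1]: (10,9,5)
Grübler: 3·9 − 2·9 − 5 = 4

M = 4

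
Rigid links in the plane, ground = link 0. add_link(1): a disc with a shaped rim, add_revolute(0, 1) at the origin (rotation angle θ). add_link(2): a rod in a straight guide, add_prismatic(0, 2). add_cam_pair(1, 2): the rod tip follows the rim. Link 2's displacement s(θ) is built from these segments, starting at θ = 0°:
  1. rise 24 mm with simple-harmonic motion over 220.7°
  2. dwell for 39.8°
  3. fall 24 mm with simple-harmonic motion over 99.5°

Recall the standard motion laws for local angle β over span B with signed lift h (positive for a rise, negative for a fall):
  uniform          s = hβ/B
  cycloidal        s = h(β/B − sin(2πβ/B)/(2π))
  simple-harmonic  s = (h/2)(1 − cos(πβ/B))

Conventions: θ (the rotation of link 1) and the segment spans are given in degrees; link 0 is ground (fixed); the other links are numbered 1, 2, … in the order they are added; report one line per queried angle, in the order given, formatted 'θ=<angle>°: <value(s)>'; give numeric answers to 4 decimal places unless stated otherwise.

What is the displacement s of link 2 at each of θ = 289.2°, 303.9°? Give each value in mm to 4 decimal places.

segment 1 (0° to 220.7°, simple-harmonic, h = 24) is passed completely: s = 0.0000 + (24) = 24.0000
segment 2 (220.7° to 260.5°, dwell): s unchanged at 24.0000
θ = 289.2° falls in segment 3 (260.5° to 360°, simple-harmonic, h = -24): β = 289.2 − 260.5 = 28.7°, B = 99.5°; Δs = -24/2·(1 − cos(π·0.2884)) = -4.5988; s = 24.0000 − 4.5988 = 19.4012
θ = 303.9° falls in segment 3 (260.5° to 360°, simple-harmonic, h = -24): β = 303.9 − 260.5 = 43.4°, B = 99.5°; Δs = -24/2·(1 − cos(π·0.4362)) = -9.6102; s = 24.0000 − 9.6102 = 14.3898

θ=289.2°: 19.4012
θ=303.9°: 14.3898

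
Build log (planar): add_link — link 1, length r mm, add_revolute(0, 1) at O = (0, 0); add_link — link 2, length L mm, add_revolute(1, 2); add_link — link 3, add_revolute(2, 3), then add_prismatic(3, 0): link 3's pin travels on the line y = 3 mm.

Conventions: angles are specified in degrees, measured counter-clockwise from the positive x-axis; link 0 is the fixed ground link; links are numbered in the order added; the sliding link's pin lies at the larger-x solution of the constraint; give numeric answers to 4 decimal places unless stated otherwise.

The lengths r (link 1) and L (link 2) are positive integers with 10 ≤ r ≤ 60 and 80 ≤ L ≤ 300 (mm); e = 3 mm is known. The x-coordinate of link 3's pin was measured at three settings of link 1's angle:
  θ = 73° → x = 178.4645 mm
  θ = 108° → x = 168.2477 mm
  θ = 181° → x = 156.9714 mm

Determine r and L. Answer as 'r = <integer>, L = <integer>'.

constraint per measurement: (x − r cos θ)² + (r sin θ − e)² = L²
subtracting the θ₁ and θ₂ equations cancels the r² and L² terms:
r = (x₁² − x₂²) / (2[(x₁cos θ₁ + e sin θ₁) − (x₂cos θ₂ + e sin θ₂)]) = 17.0000 → r = 17
L² = (x₁ − r cos θ₁)² + (r sin θ₁ − e)² = 30275.9837 → L = 174.0000 → L = 174
check at θ₃=181°: x = 156.9714 (printed 156.9714) ✓

r = 17, L = 174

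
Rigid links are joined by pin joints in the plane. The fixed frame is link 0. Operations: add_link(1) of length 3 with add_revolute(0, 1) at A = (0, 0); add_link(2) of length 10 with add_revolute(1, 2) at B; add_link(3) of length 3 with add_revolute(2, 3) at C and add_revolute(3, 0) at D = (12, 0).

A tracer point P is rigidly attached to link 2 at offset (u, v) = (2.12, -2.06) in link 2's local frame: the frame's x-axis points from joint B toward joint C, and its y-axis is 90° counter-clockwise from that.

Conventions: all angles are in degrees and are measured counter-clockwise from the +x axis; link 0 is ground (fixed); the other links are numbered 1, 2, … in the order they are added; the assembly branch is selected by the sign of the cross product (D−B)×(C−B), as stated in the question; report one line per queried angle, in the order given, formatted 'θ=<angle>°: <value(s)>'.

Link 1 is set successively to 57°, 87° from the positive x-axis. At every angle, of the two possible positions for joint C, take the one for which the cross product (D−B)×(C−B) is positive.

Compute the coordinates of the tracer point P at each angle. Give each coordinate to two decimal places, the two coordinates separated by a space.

A=(0,0), D=(12.00,0)
θ=57°: B = A + 3.00·(cos57°, sin57°) = (1.6339, 2.5160)
θ=57°: |BD| = 10.6671
θ=57°: circle(B,10.00) ∩ circle(D,3.00): a=9.5990, h=2.8034
θ=57°:   candidates: C₊=(11.6233,2.9763) cross=29.904; C₋=(10.3008,-2.4724) cross=-29.904
θ=57°:   branch + wants cross > 0 → take C=(11.6233,2.9763) (cross=29.904)
θ=57°: ex = (C−B)/|BC| = (0.9989,0.0460); ey = (-0.0460,0.9989)
θ=57°: P = B + 2.12·ex + -2.06·ey = (3.8465,0.5558)
θ=87°: B = A + 3.00·(cos87°, sin87°) = (0.1570, 2.9959)
θ=87°: |BD| = 12.2160
θ=87°: circle(B,10.00) ∩ circle(D,3.00): a=9.8326, h=1.8219
θ=87°:   candidates: C₊=(10.1362,2.3508) cross=22.256; C₋=(9.2426,-1.1818) cross=-22.256
θ=87°:   branch + wants cross > 0 → take C=(10.1362,2.3508) (cross=22.256)
θ=87°: ex = (C−B)/|BC| = (0.9979,-0.0645); ey = (0.0645,0.9979)
θ=87°: P = B + 2.12·ex + -2.06·ey = (2.1397,0.8034)

θ=57°: 3.85 0.56
θ=87°: 2.14 0.80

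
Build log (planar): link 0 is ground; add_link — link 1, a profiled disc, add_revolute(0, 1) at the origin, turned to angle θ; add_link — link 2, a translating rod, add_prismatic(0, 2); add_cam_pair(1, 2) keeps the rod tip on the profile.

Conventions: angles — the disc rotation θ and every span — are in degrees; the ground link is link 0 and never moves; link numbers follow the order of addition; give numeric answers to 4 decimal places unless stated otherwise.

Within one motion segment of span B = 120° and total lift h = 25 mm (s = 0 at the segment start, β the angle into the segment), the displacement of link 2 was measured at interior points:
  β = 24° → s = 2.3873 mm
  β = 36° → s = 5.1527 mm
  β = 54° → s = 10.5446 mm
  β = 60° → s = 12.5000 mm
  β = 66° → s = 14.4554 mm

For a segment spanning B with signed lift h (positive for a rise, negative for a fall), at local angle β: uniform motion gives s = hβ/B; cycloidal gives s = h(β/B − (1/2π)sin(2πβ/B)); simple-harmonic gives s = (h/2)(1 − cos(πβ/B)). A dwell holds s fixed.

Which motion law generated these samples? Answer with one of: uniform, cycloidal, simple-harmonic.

candidates at β/B = r: uniform s = h·r (linear in β); cycloidal s = h·(r − sin(2πr)/(2π)); simple-harmonic s = (h/2)(1 − cos(πr))
β=24°: printed 2.3873 | uniform 5.0000, cycloidal 1.2159, simple-harmonic 2.3873
β=36°: printed 5.1527 | uniform 7.5000, cycloidal 3.7159, simple-harmonic 5.1527
β=54°: printed 10.5446 | uniform 11.2500, cycloidal 10.0205, simple-harmonic 10.5446
β=60°: printed 12.5000 | uniform 12.5000, cycloidal 12.5000, simple-harmonic 12.5000
β=66°: printed 14.4554 | uniform 13.7500, cycloidal 14.9795, simple-harmonic 14.4554
only one law matches every sample → simple-harmonic

simple-harmonic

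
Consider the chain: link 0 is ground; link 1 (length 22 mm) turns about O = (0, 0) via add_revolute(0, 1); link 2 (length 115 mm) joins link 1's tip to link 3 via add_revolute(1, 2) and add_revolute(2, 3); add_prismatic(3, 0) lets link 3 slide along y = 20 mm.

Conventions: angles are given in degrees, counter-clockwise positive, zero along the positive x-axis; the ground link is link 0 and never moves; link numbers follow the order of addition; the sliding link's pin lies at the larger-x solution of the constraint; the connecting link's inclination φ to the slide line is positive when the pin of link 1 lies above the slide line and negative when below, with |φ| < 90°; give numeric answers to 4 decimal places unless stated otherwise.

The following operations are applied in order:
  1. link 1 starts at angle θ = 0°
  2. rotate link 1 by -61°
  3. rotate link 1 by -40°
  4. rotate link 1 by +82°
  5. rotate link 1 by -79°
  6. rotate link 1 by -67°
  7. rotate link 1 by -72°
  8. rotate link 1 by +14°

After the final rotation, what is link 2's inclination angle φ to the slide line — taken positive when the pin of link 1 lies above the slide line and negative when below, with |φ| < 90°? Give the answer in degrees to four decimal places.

geometry: r = 22 mm, L = 115 mm, e = 20 mm; θ starts at 0°
rotate link 1 by -61°: θ ← 0° -61° = -61°
rotate link 1 by -40°: θ ← -61° -40° = -101°
rotate link 1 by +82°: θ ← -101° +82° = -19°
rotate link 1 by -79°: θ ← -19° -79° = -98°
rotate link 1 by -67°: θ ← -98° -67° = -165°
rotate link 1 by -72°: θ ← -165° -72° = -237°
rotate link 1 by +14°: θ ← -237° +14° = -223°
h = r sin θ − e = 15.003964 − 20 = -4.996036
sin φ = h / L = -4.996036 / 115 = -0.04344379
φ = arcsin(-0.04344379) = -2.489930°

-2.4899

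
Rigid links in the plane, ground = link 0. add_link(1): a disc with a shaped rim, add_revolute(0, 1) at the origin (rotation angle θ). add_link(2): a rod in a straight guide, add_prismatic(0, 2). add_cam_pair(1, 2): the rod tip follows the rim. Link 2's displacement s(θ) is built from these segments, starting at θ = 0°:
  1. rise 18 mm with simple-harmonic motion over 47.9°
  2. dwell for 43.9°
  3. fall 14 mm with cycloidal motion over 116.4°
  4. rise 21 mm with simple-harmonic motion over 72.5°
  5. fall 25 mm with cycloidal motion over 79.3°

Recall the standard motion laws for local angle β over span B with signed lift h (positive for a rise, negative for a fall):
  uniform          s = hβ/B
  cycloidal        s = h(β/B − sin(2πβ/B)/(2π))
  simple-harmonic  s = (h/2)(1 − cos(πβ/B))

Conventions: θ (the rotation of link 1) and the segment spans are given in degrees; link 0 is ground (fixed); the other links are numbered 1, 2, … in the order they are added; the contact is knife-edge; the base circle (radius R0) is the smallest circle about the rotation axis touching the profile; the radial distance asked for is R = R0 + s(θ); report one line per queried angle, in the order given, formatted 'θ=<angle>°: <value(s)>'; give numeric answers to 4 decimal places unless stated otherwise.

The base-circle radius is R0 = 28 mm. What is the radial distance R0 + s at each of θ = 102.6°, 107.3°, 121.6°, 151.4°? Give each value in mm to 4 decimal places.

segment 1 (0° to 47.9°, simple-harmonic, h = 18) is passed completely: s = 0.0000 + (18) = 18.0000
segment 2 (47.9° to 91.8°, dwell): s unchanged at 18.0000
θ = 102.6° falls in segment 3 (91.8° to 208.2°, cycloidal, h = -14): β = 102.6 − 91.8 = 10.8°, B = 116.4°; Δs = -14·(0.0928 − sin(2π·0.0928)/(2π)) = -0.0723; s = 18.0000 − 0.0723 = 17.9277
θ = 107.3° falls in segment 3 (91.8° to 208.2°, cycloidal, h = -14): β = 107.3 − 91.8 = 15.5°, B = 116.4°; Δs = -14·(0.1332 − sin(2π·0.1332)/(2π)) = -0.2100; s = 18.0000 − 0.2100 = 17.7900
θ = 121.6° falls in segment 3 (91.8° to 208.2°, cycloidal, h = -14): β = 121.6 − 91.8 = 29.8°, B = 116.4°; Δs = -14·(0.2560 − sin(2π·0.2560)/(2π)) = -1.3576; s = 18.0000 − 1.3576 = 16.6424
θ = 151.4° falls in segment 3 (91.8° to 208.2°, cycloidal, h = -14): β = 151.4 − 91.8 = 59.6°, B = 116.4°; Δs = -14·(0.5120 − sin(2π·0.5120)/(2π)) = -7.3366; s = 18.0000 − 7.3366 = 10.6634
θ=102.6°: R = R0 + s = 28 + 17.9277 = 45.9277
θ=107.3°: R = R0 + s = 28 + 17.7900 = 45.7900
θ=121.6°: R = R0 + s = 28 + 16.6424 = 44.6424
θ=151.4°: R = R0 + s = 28 + 10.6634 = 38.6634

θ=102.6°: 45.9277
θ=107.3°: 45.7900
θ=121.6°: 44.6424
θ=151.4°: 38.6634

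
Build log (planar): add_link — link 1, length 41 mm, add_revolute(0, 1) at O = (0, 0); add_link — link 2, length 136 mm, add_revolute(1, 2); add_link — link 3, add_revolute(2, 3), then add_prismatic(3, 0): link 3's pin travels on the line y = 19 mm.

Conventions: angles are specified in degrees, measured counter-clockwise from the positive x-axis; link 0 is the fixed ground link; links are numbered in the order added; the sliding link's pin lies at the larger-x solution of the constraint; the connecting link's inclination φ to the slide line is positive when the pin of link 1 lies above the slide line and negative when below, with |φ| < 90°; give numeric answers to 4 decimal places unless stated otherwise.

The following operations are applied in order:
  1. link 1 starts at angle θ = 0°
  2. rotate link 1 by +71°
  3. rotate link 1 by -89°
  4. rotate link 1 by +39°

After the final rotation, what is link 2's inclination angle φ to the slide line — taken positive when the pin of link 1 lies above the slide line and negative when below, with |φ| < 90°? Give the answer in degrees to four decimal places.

geometry: r = 41 mm, L = 136 mm, e = 19 mm; θ starts at 0°
rotate link 1 by +71°: θ ← 0° +71° = 71°
rotate link 1 by -89°: θ ← 71° -89° = -18°
rotate link 1 by +39°: θ ← -18° +39° = 21°
h = r sin θ − e = 14.693086 − 19 = -4.306914
sin φ = h / L = -4.306914 / 136 = -0.03166849
φ = arcsin(-0.03166849) = -1.814774°

-1.8148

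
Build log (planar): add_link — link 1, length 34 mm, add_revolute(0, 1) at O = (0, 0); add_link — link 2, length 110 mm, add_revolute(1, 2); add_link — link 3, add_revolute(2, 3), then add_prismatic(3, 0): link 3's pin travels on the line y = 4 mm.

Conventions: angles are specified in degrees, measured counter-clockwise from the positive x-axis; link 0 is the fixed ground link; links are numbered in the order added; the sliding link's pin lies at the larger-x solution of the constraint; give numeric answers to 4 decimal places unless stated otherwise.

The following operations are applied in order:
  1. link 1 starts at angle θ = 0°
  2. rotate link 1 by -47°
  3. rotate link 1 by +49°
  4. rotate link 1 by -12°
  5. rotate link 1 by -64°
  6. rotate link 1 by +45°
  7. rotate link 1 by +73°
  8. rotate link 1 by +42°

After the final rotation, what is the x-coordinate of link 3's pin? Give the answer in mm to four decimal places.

geometry: r = 34 mm, L = 110 mm, e = 4 mm; θ starts at 0°
rotate link 1 by -47°: θ ← 0° -47° = -47°
rotate link 1 by +49°: θ ← -47° +49° = 2°
rotate link 1 by -12°: θ ← 2° -12° = -10°
rotate link 1 by -64°: θ ← -10° -64° = -74°
rotate link 1 by +45°: θ ← -74° +45° = -29°
rotate link 1 by +73°: θ ← -29° +73° = 44°
rotate link 1 by +42°: θ ← 44° +42° = 86°
crank pin P = (r cos θ, r sin θ) = (2.371720, 33.917178)
h = r sin θ − e = 33.917178 − 4 = 29.917178
x = r cos θ + √(L² − h²) = 2.371720 + 105.853495 = 108.225215

108.2252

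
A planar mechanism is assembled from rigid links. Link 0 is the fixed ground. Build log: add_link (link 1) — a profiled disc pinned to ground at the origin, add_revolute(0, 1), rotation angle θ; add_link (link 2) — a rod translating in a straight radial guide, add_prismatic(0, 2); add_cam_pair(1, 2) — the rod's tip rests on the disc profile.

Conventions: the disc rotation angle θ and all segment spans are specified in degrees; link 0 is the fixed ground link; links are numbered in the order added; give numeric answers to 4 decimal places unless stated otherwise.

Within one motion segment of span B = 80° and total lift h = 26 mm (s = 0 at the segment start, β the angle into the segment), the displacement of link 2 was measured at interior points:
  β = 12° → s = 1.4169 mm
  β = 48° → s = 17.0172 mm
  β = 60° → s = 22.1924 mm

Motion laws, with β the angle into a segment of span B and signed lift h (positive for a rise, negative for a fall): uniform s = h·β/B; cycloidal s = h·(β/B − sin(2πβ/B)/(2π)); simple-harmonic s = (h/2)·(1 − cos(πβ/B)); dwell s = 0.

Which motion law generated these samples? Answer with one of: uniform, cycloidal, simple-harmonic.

candidates at β/B = r: uniform s = h·r (linear in β); cycloidal s = h·(r − sin(2πr)/(2π)); simple-harmonic s = (h/2)(1 − cos(πr))
β=12°: printed 1.4169 | uniform 3.9000, cycloidal 0.5523, simple-harmonic 1.4169
β=48°: printed 17.0172 | uniform 15.6000, cycloidal 18.0323, simple-harmonic 17.0172
β=60°: printed 22.1924 | uniform 19.5000, cycloidal 23.6380, simple-harmonic 22.1924
only one law matches every sample → simple-harmonic

simple-harmonic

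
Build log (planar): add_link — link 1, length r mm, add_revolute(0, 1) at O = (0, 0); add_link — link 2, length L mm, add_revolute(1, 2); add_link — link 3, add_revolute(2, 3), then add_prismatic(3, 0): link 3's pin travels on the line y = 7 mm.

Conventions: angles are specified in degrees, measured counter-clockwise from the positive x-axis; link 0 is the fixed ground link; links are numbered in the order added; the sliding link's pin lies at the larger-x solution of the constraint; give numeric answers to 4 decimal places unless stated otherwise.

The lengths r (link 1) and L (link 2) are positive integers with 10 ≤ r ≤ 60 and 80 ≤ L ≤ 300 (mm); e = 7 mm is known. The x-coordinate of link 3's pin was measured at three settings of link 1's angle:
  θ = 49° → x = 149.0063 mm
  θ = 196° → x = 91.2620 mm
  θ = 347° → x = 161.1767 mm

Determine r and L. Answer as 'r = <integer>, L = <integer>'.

constraint per measurement: (x − r cos θ)² + (r sin θ − e)² = L²
subtracting the θ₁ and θ₂ equations cancels the r² and L² terms:
r = (x₁² − x₂²) / (2[(x₁cos θ₁ + e sin θ₁) − (x₂cos θ₂ + e sin θ₂)]) = 36.0000 → r = 36
L² = (x₁ − r cos θ₁)² + (r sin θ₁ − e)² = 16129.0050 → L = 127.0000 → L = 127
check at θ₃=347°: x = 161.1767 (printed 161.1767) ✓

r = 36, L = 127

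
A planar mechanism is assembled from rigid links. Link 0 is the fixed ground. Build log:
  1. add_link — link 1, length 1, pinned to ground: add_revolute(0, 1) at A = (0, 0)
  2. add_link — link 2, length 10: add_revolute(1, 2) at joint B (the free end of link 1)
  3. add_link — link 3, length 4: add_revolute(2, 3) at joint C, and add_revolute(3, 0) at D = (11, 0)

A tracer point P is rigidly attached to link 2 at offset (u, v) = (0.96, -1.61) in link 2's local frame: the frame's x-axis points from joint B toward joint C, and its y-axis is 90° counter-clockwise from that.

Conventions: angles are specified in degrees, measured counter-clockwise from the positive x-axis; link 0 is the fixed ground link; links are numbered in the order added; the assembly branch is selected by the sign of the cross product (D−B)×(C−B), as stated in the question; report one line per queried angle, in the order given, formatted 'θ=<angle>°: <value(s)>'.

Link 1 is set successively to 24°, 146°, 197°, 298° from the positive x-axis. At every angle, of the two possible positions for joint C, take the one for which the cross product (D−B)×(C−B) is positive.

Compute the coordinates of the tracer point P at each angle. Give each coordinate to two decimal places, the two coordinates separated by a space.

A=(0,0), D=(11.00,0)
θ=24°: B = A + 1.00·(cos24°, sin24°) = (0.9135, 0.4067)
θ=24°: |BD| = 10.0947
θ=24°: circle(B,10.00) ∩ circle(D,4.00): a=9.2079, h=3.9005
θ=24°:   candidates: C₊=(10.2712,3.9330) cross=39.374; C₋=(9.9569,-3.8616) cross=-39.374
θ=24°:   branch + wants cross > 0 → take C=(10.2712,3.9330) (cross=39.374)
θ=24°: ex = (C−B)/|BC| = (0.9358,0.3526); ey = (-0.3526,0.9358)
θ=24°: P = B + 0.96·ex + -1.61·ey = (2.3796,-0.7613)
θ=146°: B = A + 1.00·(cos146°, sin146°) = (-0.8290, 0.5592)
θ=146°: |BD| = 11.8422
θ=146°: circle(B,10.00) ∩ circle(D,4.00): a=9.4677, h=3.2190
θ=146°:   candidates: C₊=(8.7801,3.3275) cross=38.120; C₋=(8.4761,-3.1033) cross=-38.120
θ=146°:   branch + wants cross > 0 → take C=(8.7801,3.3275) (cross=38.120)
θ=146°: ex = (C−B)/|BC| = (0.9609,0.2768); ey = (-0.2768,0.9609)
θ=146°: P = B + 0.96·ex + -1.61·ey = (0.5391,-0.7221)
θ=197°: B = A + 1.00·(cos197°, sin197°) = (-0.9563, -0.2924)
θ=197°: |BD| = 11.9599
θ=197°: circle(B,10.00) ∩ circle(D,4.00): a=9.4917, h=3.1477
θ=197°:   candidates: C₊=(8.4556,3.0864) cross=37.646; C₋=(8.6095,-3.2071) cross=-37.646
θ=197°:   branch + wants cross > 0 → take C=(8.4556,3.0864) (cross=37.646)
θ=197°: ex = (C−B)/|BC| = (0.9412,0.3379); ey = (-0.3379,0.9412)
θ=197°: P = B + 0.96·ex + -1.61·ey = (0.4912,-1.4833)
θ=298°: B = A + 1.00·(cos298°, sin298°) = (0.4695, -0.8829)
θ=298°: |BD| = 10.5675
θ=298°: circle(B,10.00) ∩ circle(D,4.00): a=9.2582, h=3.7797
θ=298°:   candidates: C₊=(9.3795,3.6570) cross=39.941; C₋=(10.0111,-3.8758) cross=-39.941
θ=298°:   branch + wants cross > 0 → take C=(9.3795,3.6570) (cross=39.941)
θ=298°: ex = (C−B)/|BC| = (0.8910,0.4540); ey = (-0.4540,0.8910)
θ=298°: P = B + 0.96·ex + -1.61·ey = (2.0558,-1.8816)

θ=24°: 2.38 -0.76
θ=146°: 0.54 -0.72
θ=197°: 0.49 -1.48
θ=298°: 2.06 -1.88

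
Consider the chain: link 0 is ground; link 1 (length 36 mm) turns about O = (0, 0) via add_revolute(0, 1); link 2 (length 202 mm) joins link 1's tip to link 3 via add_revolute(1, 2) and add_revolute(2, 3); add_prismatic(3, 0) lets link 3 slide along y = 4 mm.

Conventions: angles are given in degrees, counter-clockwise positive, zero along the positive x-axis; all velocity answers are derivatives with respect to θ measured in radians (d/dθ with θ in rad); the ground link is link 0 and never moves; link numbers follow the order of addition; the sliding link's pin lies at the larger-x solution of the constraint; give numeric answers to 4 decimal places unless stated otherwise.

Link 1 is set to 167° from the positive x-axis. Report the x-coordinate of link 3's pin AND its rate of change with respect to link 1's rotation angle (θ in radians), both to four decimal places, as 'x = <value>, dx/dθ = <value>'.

geometry: r = 36 mm, L = 202 mm, e = 4 mm
crank pin P = (r cos θ, r sin θ) = (-35.077322, 8.098238)
h = r sin θ − e = 8.098238 − 4 = 4.098238
x = r cos θ + √(L² − h²) = -35.077322 + 201.958423 = 166.881100
dx/dθ = −r sin θ − h·r cos θ/√(L² − h²) (θ in radians; h = 4.098238) = -7.386432

x = 166.8811, dx/dθ = -7.3864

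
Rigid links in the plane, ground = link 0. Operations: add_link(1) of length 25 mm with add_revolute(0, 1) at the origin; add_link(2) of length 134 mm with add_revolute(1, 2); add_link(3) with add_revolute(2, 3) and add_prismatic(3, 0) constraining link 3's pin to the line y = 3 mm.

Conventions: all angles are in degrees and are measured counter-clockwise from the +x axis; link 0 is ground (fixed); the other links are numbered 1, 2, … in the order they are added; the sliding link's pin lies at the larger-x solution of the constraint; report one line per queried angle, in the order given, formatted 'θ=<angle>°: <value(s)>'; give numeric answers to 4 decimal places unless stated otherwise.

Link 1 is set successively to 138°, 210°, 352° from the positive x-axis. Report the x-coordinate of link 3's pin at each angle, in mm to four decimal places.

geometry: r = 25 mm, L = 134 mm, e = 3 mm
θ=138°: crank pin P = (r cos θ, r sin θ) = (-18.578621, 16.728265)
θ=138°: h = r sin θ − e = 16.728265 − 3 = 13.728265
θ=138°: x = r cos θ + √(L² − h²) = -18.578621 + 133.294916 = 114.716296
θ=210°: crank pin P = (r cos θ, r sin θ) = (-21.650635, -12.500000)
θ=210°: h = r sin θ − e = -12.500000 − 3 = -15.500000
θ=210°: x = r cos θ + √(L² − h²) = -21.650635 + 133.100526 = 111.449891
θ=352°: crank pin P = (r cos θ, r sin θ) = (24.756702, -3.479328)
θ=352°: h = r sin θ − e = -3.479328 − 3 = -6.479328
θ=352°: x = r cos θ + √(L² − h²) = 24.756702 + 133.843260 = 158.599962

θ=138°: 114.7163
θ=210°: 111.4499
θ=352°: 158.6000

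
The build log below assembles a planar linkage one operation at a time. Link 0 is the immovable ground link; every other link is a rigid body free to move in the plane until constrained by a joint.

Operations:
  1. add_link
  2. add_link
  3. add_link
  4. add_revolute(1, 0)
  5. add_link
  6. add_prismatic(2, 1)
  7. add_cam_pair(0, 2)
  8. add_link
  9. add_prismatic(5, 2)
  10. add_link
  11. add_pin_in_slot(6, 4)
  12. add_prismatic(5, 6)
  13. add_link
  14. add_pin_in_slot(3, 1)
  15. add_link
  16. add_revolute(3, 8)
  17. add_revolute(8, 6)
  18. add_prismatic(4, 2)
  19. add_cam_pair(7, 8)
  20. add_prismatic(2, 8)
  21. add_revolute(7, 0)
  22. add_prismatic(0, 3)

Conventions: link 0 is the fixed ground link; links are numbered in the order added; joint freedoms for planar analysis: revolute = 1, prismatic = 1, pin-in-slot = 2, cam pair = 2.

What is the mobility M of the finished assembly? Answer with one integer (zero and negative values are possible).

link 0 = ground. State L|J1|J2 = 1|0|0
+link1  2|0|0
+link2  3|0|0
+link3  4|0|0
R(1,0) f=1→J1  4|1|0
+link4  5|1|0
P(2,1) f=1→J1  5|2|0
C(0,2) f=2→J2  5|2|1
+link5  6|2|1
P(5,2) f=1→J1  6|3|1
+link6  7|3|1
PS(6,4) f=2→J2  7|3|2
P(5,6) f=1→J1  7|4|2
+link7  8|4|2
PS(3,1) f=2→J2  8|4|3
+link8  9|4|3
R(3,8) f=1→J1  9|5|3
R(8,6) f=1→J1  9|6|3
P(4,2) f=1→J1  9|7|3
C(7,8) f=2→J2  9|7|4
P(2,8) f=1→J1  9|8|4
R(7,0) f=1→J1  9|9|4
P(0,3) f=1→J1  9|10|4
M = 3(9−1)−2·10−4 = 24−20−4 = 0

M = 0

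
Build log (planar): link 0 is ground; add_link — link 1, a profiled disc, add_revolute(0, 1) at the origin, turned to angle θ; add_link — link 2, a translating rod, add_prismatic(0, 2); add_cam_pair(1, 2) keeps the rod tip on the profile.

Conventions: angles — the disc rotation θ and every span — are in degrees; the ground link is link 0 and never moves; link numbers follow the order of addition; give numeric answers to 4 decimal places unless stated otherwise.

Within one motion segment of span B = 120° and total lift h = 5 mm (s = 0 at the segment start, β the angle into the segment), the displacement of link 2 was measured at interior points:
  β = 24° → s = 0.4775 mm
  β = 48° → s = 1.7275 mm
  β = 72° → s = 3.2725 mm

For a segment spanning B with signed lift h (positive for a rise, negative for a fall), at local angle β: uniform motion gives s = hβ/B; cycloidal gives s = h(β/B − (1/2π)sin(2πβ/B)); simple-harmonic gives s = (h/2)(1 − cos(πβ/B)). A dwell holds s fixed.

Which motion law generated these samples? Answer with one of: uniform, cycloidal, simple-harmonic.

candidates at β/B = r: uniform s = h·r (linear in β); cycloidal s = h·(r − sin(2πr)/(2π)); simple-harmonic s = (h/2)(1 − cos(πr))
β=24°: printed 0.4775 | uniform 1.0000, cycloidal 0.2432, simple-harmonic 0.4775
β=48°: printed 1.7275 | uniform 2.0000, cycloidal 1.5323, simple-harmonic 1.7275
β=72°: printed 3.2725 | uniform 3.0000, cycloidal 3.4677, simple-harmonic 3.2725
only one law matches every sample → simple-harmonic

simple-harmonic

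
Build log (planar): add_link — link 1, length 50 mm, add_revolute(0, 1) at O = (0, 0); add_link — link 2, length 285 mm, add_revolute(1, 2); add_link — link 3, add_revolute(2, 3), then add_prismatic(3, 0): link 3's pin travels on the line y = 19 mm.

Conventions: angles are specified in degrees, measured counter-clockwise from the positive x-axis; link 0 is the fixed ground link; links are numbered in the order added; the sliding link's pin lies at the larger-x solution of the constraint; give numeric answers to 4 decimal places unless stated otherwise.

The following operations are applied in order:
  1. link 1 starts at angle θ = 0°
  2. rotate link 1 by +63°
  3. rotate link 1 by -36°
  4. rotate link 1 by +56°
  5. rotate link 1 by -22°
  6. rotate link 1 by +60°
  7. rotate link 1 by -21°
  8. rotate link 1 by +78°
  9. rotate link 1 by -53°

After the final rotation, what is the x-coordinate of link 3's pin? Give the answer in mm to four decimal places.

geometry: r = 50 mm, L = 285 mm, e = 19 mm; θ starts at 0°
rotate link 1 by +63°: θ ← 0° +63° = 63°
rotate link 1 by -36°: θ ← 63° -36° = 27°
rotate link 1 by +56°: θ ← 27° +56° = 83°
rotate link 1 by -22°: θ ← 83° -22° = 61°
rotate link 1 by +60°: θ ← 61° +60° = 121°
rotate link 1 by -21°: θ ← 121° -21° = 100°
rotate link 1 by +78°: θ ← 100° +78° = 178°
rotate link 1 by -53°: θ ← 178° -53° = 125°
crank pin P = (r cos θ, r sin θ) = (-28.678822, 40.957602)
h = r sin θ − e = 40.957602 − 19 = 21.957602
x = r cos θ + √(L² − h²) = -28.678822 + 284.152888 = 255.474066

255.4741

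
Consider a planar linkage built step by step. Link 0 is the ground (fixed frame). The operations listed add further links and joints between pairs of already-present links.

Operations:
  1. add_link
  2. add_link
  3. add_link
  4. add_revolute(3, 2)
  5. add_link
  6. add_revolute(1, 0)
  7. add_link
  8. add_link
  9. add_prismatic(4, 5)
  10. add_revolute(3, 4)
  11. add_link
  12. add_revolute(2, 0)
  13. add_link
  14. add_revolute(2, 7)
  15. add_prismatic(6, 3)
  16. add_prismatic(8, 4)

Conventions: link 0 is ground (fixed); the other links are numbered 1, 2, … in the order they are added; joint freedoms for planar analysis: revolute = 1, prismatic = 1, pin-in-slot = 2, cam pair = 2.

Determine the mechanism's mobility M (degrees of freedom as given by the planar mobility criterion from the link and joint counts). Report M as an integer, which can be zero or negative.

(L,J1,J2)=(1,0,0); link0 fixed
link1: (2,0,0)
link2: (3,0,0)
link3: (4,0,0)
R 3-2 [J1]: (4,1,0)
link4: (5,1,0)
R 1-0 [J1]: (5,2,0)
link5: (6,2,0)
link6: (7,2,0)
P 4-5 [J1]: (7,3,0)
R 3-4 [J1]: (7,4,0)
link7: (8,4,0)
R 2-0 [J1]: (8,5,0)
link8: (9,5,0)
R 2-7 [J1]: (9,6,0)
P 6-3 [J1]: (9,7,0)
P 8-4 [J1]: (9,8,0)
Grübler: 3·8 − 2·8 − 0 = 8

M = 8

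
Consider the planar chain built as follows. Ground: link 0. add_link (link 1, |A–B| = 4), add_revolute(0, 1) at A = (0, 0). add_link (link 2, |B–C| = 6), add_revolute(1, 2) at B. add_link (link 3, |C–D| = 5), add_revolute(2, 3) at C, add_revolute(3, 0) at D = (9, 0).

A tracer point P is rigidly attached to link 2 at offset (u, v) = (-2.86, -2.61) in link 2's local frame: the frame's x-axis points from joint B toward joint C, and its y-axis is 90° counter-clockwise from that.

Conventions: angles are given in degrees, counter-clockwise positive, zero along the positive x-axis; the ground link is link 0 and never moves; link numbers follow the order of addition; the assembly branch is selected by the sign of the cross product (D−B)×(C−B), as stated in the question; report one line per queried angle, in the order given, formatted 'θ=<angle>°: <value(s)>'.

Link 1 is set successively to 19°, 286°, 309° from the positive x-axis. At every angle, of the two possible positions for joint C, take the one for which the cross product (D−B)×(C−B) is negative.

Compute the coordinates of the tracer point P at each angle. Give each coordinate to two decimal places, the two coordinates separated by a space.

A=(0,0), D=(9.00,0)
θ=19°: B = A + 4.00·(cos19°, sin19°) = (3.7821, 1.3023)
θ=19°: |BD| = 5.3780
θ=19°: circle(B,6.00) ∩ circle(D,5.00): a=3.7117, h=4.7142
θ=19°:   candidates: C₊=(8.5248,4.9774) cross=25.353; C₋=(6.2418,-4.1704) cross=-25.353
θ=19°:   branch - wants cross < 0 → take C=(6.2418,-4.1704) (cross=-25.353)
θ=19°: ex = (C−B)/|BC| = (0.4099,-0.9121); ey = (0.9121,0.4099)
θ=19°: P = B + -2.86·ex + -2.61·ey = (0.2290,2.8409)
θ=286°: B = A + 4.00·(cos286°, sin286°) = (1.1025, -3.8450)
θ=286°: |BD| = 8.7837
θ=286°: circle(B,6.00) ∩ circle(D,5.00): a=5.0180, h=3.2893
θ=286°:   candidates: C₊=(4.1744,1.3090) cross=28.892; C₋=(7.0541,-4.6058) cross=-28.892
θ=286°:   branch - wants cross < 0 → take C=(7.0541,-4.6058) (cross=-28.892)
θ=286°: ex = (C−B)/|BC| = (0.9919,-0.1268); ey = (0.1268,0.9919)
θ=286°: P = B + -2.86·ex + -2.61·ey = (-2.0653,-6.0713)
θ=309°: B = A + 4.00·(cos309°, sin309°) = (2.5173, -3.1086)
θ=309°: |BD| = 7.1895
θ=309°: circle(B,6.00) ∩ circle(D,5.00): a=4.3598, h=4.1222
θ=309°:   candidates: C₊=(4.6661,2.4934) cross=29.637; C₋=(8.2308,-4.9405) cross=-29.637
θ=309°:   branch - wants cross < 0 → take C=(8.2308,-4.9405) (cross=-29.637)
θ=309°: ex = (C−B)/|BC| = (0.9523,-0.3053); ey = (0.3053,0.9523)
θ=309°: P = B + -2.86·ex + -2.61·ey = (-1.0030,-4.7208)

θ=19°: 0.23 2.84
θ=286°: -2.07 -6.07
θ=309°: -1.00 -4.72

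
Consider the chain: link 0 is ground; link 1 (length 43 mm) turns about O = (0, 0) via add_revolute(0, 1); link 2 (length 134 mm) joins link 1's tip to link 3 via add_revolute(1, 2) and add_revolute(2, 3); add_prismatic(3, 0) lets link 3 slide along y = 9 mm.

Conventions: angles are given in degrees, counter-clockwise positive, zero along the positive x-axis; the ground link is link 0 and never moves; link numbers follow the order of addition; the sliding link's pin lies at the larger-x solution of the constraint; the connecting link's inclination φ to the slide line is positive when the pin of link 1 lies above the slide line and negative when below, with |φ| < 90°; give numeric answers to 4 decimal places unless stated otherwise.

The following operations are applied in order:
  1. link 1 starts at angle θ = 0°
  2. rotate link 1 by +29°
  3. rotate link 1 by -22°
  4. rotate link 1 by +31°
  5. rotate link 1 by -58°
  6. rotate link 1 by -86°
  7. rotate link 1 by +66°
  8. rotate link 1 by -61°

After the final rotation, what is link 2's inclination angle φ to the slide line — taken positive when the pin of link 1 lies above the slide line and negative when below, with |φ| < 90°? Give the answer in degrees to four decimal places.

geometry: r = 43 mm, L = 134 mm, e = 9 mm; θ starts at 0°
rotate link 1 by +29°: θ ← 0° +29° = 29°
rotate link 1 by -22°: θ ← 29° -22° = 7°
rotate link 1 by +31°: θ ← 7° +31° = 38°
rotate link 1 by -58°: θ ← 38° -58° = -20°
rotate link 1 by -86°: θ ← -20° -86° = -106°
rotate link 1 by +66°: θ ← -106° +66° = -40°
rotate link 1 by -61°: θ ← -40° -61° = -101°
h = r sin θ − e = -42.209969 − 9 = -51.209969
sin φ = h / L = -51.209969 / 134 = -0.38216395
φ = arcsin(-0.38216395) = -22.467787°

-22.4678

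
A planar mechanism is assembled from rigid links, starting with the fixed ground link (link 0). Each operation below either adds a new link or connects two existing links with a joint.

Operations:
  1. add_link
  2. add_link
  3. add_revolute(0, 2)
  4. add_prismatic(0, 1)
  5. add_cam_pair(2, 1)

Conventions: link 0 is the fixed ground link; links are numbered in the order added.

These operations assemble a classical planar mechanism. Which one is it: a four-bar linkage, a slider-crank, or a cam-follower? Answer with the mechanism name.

links: 3 (incl. ground); joints: 1 revolute, 1 prismatic, 1 higher (cam) pair, forming one closed loop
3 links, revolute + prismatic + higher pair in one loop → cam-follower

cam-follower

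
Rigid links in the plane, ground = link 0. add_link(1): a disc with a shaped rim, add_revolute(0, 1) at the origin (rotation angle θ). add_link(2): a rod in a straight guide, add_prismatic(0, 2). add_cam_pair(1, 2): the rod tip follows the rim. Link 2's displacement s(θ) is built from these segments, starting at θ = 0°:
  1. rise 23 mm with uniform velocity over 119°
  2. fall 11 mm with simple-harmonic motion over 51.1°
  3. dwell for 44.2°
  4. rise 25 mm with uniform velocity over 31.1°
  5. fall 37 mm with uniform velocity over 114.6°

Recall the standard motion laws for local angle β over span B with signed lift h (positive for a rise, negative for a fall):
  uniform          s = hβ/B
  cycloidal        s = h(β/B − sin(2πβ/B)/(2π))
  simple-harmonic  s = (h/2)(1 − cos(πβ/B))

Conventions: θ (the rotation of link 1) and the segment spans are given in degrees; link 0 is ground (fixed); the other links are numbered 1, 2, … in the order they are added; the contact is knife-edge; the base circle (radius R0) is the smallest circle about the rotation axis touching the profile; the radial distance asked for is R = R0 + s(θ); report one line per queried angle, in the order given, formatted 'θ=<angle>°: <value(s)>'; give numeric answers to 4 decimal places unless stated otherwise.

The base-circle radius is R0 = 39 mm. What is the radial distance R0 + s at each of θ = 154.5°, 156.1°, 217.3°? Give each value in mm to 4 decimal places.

segment 1 (0° to 119°, uniform, h = 23) is passed completely: s = 0.0000 + (23) = 23.0000
θ = 154.5° falls in segment 2 (119° to 170.1°, simple-harmonic, h = -11): β = 154.5 − 119 = 35.5°, B = 51.1°; Δs = -11/2·(1 − cos(π·0.6947)) = -8.6585; s = 23.0000 − 8.6585 = 14.3415
θ = 156.1° falls in segment 2 (119° to 170.1°, simple-harmonic, h = -11): β = 156.1 − 119 = 37.1°, B = 51.1°; Δs = -11/2·(1 − cos(π·0.7260)) = -9.0854; s = 23.0000 − 9.0854 = 13.9146
segment 2 (119° to 170.1°, simple-harmonic, h = -11) is passed completely: s = 23.0000 + (-11) = 12.0000
segment 3 (170.1° to 214.3°, dwell): s unchanged at 12.0000
θ = 217.3° falls in segment 4 (214.3° to 245.4°, uniform, h = 25): β = 217.3 − 214.3 = 3°, B = 31.1°; Δs = 25·3/31.1 = 2.4116; s = 12.0000 + 2.4116 = 14.4116
θ=154.5°: R = R0 + s = 39 + 14.3415 = 53.3415
θ=156.1°: R = R0 + s = 39 + 13.9146 = 52.9146
θ=217.3°: R = R0 + s = 39 + 14.4116 = 53.4116

θ=154.5°: 53.3415
θ=156.1°: 52.9146
θ=217.3°: 53.4116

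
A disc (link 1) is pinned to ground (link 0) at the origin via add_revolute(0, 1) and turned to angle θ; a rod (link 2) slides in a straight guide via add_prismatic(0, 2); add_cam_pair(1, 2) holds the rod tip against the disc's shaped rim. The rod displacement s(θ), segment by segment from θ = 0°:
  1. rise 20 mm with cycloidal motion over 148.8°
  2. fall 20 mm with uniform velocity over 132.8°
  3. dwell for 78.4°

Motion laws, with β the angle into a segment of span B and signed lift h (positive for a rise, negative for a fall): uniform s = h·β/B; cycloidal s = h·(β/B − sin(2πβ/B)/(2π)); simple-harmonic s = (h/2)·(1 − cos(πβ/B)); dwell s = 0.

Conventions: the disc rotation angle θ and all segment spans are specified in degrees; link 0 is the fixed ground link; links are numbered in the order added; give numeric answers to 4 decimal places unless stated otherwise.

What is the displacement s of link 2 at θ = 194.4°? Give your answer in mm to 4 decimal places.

segment 1 (0° to 148.8°, cycloidal, h = 20) is passed completely: s = 0.0000 + (20) = 20.0000
θ = 194.4° falls in segment 2 (148.8° to 281.6°, uniform, h = -20): β = 194.4 − 148.8 = 45.6°, B = 132.8°; Δs = -20·45.6/132.8 = -6.8675; s = 20.0000 − 6.8675 = 13.1325

13.1325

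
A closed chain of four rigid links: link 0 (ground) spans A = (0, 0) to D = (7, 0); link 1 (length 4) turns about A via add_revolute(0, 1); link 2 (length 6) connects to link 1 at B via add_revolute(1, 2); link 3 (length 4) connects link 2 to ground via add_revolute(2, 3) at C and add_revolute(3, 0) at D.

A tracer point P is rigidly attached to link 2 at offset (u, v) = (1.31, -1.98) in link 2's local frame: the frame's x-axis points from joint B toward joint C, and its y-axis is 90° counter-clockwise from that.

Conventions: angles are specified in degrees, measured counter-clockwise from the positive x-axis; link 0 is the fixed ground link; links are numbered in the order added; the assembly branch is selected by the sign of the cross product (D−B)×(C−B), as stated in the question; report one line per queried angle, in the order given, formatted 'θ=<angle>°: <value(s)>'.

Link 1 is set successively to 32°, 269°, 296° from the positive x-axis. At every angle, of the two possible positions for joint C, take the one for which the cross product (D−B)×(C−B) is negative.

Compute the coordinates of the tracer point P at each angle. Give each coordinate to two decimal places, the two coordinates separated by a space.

A=(0,0), D=(7.00,0)
θ=32°: B = A + 4.00·(cos32°, sin32°) = (3.3922, 2.1197)
θ=32°: |BD| = 4.1844
θ=32°: circle(B,6.00) ∩ circle(D,4.00): a=4.4820, h=3.9889
θ=32°:   candidates: C₊=(9.2772,3.2885) cross=16.691; C₋=(5.2360,-3.5900) cross=-16.691
θ=32°:   branch - wants cross < 0 → take C=(5.2360,-3.5900) (cross=-16.691)
θ=32°: ex = (C−B)/|BC| = (0.3073,-0.9516); ey = (0.9516,0.3073)
θ=32°: P = B + 1.31·ex + -1.98·ey = (1.9106,0.2646)
θ=269°: B = A + 4.00·(cos269°, sin269°) = (-0.0698, -3.9994)
θ=269°: |BD| = 8.1226
θ=269°: circle(B,6.00) ∩ circle(D,4.00): a=5.2924, h=2.8267
θ=269°:   candidates: C₊=(3.1449,1.0668) cross=22.960; C₋=(5.9284,-3.8538) cross=-22.960
θ=269°:   branch - wants cross < 0 → take C=(5.9284,-3.8538) (cross=-22.960)
θ=269°: ex = (C−B)/|BC| = (0.9997,0.0243); ey = (-0.0243,0.9997)
θ=269°: P = B + 1.31·ex + -1.98·ey = (1.2879,-5.9470)
θ=296°: B = A + 4.00·(cos296°, sin296°) = (1.7535, -3.5952)
θ=296°: |BD| = 6.3601
θ=296°: circle(B,6.00) ∩ circle(D,4.00): a=4.7524, h=3.6627
θ=296°:   candidates: C₊=(3.6034,2.1125) cross=23.295; C₋=(7.7441,-3.9302) cross=-23.295
θ=296°:   branch - wants cross < 0 → take C=(7.7441,-3.9302) (cross=-23.295)
θ=296°: ex = (C−B)/|BC| = (0.9984,-0.0558); ey = (0.0558,0.9984)
θ=296°: P = B + 1.31·ex + -1.98·ey = (2.9509,-5.6452)

θ=32°: 1.91 0.26
θ=269°: 1.29 -5.95
θ=296°: 2.95 -5.65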